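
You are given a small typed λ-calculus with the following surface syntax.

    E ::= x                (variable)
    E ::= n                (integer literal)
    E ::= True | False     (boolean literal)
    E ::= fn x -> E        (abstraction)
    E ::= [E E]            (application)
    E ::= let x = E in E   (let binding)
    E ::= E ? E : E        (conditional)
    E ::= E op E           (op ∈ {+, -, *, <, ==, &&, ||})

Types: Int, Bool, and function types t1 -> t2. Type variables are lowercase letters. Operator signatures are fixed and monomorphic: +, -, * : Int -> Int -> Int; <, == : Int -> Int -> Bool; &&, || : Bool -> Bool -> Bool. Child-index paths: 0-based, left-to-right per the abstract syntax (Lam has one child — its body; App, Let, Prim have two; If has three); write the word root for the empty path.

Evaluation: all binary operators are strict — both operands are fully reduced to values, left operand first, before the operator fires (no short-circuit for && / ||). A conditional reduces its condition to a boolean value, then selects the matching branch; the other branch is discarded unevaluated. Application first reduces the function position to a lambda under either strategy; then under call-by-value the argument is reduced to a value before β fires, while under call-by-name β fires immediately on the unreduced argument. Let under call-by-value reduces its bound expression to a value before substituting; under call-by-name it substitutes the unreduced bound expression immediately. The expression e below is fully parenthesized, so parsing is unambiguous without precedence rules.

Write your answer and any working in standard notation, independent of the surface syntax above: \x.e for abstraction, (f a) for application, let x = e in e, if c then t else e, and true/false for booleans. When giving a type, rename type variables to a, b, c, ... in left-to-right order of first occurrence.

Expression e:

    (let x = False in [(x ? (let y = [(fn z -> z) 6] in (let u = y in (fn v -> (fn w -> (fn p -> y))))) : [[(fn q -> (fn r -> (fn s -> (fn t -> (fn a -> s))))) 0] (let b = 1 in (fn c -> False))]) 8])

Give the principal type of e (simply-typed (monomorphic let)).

Answer: a -> b -> Int

Working:
let x : Bool
x : Bool
  unify Bool ~ Bool
z : a
\z._ : a -> a
  unify a -> a ~ Int -> b
  unify a ~ Int
  unify Int ~ b
_ _ : Int
let y : Int
y : Int
let u : Int
y : Int
\p._ : e -> Int
\w._ : d -> e -> Int
\v._ : c -> d -> e -> Int
s : h
\a._ : j -> h
\t._ : i -> j -> h
\s._ : h -> i -> j -> h
\r._ : g -> h -> i -> j -> h
\q._ : f -> g -> h -> i -> j -> h
  unify f -> g -> h -> i -> j -> h ~ Int -> k
  unify f ~ Int
  unify g -> h -> i -> j -> h ~ k
_ _ : g -> h -> i -> j -> h
let b : Int
\c._ : l -> Bool
  unify g -> h -> i -> j -> h ~ (l -> Bool) -> m
  unify g ~ l -> Bool
  unify h -> i -> j -> h ~ m
_ _ : h -> i -> j -> h
  unify c -> d -> e -> Int ~ h -> i -> j -> h
  unify c ~ h
  unify d -> e -> Int ~ i -> j -> h
  unify d ~ i
  unify e -> Int ~ j -> h
  unify e ~ j
  unify Int ~ h
  unify Int -> i -> j -> Int ~ Int -> n
  unify Int ~ Int
  unify i -> j -> Int ~ n
_ _ : i -> j -> Int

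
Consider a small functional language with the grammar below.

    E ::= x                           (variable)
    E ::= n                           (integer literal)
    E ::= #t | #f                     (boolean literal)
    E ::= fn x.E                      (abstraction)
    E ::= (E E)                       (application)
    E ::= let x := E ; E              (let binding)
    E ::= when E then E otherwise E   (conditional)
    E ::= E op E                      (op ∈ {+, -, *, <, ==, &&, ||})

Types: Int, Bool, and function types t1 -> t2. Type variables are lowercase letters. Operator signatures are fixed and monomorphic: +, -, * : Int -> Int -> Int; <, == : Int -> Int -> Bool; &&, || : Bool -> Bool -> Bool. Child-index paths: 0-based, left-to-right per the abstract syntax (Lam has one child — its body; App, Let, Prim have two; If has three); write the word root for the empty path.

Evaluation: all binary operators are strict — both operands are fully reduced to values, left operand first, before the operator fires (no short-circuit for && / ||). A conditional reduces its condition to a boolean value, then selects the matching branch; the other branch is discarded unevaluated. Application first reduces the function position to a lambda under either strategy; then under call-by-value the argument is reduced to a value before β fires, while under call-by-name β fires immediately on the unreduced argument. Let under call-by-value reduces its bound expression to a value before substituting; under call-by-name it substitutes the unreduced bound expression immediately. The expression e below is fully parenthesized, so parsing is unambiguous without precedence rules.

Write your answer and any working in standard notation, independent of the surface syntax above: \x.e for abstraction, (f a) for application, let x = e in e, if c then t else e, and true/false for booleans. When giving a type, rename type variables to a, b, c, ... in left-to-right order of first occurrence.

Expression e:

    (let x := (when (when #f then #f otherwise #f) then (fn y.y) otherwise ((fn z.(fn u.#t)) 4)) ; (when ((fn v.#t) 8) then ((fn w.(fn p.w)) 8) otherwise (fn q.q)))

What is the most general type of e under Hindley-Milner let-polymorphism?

Answer: Int -> Int

Derivation:
  unify Bool ~ Bool
  unify Bool ~ Bool
  unify Bool ~ Bool
y : a
\y._ : a -> a
\u._ : c -> Bool
\z._ : b -> c -> Bool
  unify b -> c -> Bool ~ Int -> d
  unify b ~ Int
  unify c -> Bool ~ d
_ _ : c -> Bool
  unify a -> a ~ c -> Bool
  unify a ~ c
  unify c ~ Bool
let x : Bool -> Bool
\v._ : e -> Bool
  unify e -> Bool ~ Int -> f
  unify e ~ Int
  unify Bool ~ f
_ _ : Bool
  unify Bool ~ Bool
w : g
\p._ : h -> g
\w._ : g -> h -> g
  unify g -> h -> g ~ Int -> i
  unify g ~ Int
  unify h -> Int ~ i
_ _ : h -> Int
q : j
\q._ : j -> j
  unify h -> Int ~ j -> j
  unify h ~ j
  unify Int ~ j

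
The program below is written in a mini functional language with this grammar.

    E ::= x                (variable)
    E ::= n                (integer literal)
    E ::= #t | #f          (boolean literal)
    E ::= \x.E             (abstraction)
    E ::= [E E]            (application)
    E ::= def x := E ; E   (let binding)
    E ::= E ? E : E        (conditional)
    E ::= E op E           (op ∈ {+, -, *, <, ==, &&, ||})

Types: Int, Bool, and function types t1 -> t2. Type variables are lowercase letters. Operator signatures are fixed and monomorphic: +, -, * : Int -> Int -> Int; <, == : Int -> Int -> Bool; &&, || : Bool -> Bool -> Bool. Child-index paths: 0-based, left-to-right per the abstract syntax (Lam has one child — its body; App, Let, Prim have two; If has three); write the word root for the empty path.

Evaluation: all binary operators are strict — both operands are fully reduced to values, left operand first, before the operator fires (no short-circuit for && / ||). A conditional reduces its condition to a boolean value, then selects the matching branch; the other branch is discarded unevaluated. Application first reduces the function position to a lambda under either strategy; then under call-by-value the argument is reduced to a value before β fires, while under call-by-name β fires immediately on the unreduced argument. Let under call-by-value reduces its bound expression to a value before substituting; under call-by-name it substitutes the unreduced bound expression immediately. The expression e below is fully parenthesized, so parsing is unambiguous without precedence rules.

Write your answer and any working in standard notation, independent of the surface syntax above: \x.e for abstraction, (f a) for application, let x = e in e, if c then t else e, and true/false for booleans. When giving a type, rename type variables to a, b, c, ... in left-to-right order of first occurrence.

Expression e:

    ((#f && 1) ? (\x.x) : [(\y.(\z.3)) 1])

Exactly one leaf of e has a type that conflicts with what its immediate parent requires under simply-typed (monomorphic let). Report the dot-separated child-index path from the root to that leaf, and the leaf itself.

Answer: 0.1 : 1

Trace:
  unify Bool ~ Bool
  unify Int ~ Bool
  FAIL: mismatch Int ~ Bool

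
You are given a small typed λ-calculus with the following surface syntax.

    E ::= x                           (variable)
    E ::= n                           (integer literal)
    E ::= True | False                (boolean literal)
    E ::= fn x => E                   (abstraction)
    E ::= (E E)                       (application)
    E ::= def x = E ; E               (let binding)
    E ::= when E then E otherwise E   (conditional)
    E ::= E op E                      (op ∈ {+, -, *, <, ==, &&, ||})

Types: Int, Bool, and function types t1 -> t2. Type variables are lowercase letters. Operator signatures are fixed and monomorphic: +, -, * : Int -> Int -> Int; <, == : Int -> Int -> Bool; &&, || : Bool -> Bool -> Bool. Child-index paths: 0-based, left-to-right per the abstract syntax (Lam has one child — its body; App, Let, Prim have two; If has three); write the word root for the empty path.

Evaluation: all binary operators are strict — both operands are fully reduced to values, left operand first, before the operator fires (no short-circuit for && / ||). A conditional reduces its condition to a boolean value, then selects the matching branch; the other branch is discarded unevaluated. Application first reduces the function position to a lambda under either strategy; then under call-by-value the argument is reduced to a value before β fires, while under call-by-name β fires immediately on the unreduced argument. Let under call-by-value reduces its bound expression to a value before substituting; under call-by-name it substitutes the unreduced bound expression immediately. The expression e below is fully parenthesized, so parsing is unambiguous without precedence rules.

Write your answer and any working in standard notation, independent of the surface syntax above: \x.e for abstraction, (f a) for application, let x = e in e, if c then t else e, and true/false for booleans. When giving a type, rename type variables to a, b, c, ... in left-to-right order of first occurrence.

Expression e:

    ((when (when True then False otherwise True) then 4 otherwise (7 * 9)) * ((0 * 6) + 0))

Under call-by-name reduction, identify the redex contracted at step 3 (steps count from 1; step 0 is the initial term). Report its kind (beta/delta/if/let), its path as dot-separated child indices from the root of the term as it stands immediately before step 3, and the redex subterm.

Trace:
step 0: ((if (if true then false else true) then 4 else (7 * 9)) * ((0 * 6) + 0))
step 1: [if@0.0] ((if false then 4 else (7 * 9)) * ((0 * 6) + 0))
step 2: [if@0] ((7 * 9) * ((0 * 6) + 0))
step 3: [delta@0] (63 * ((0 * 6) + 0))

Answer: delta at 0 : (7 * 9)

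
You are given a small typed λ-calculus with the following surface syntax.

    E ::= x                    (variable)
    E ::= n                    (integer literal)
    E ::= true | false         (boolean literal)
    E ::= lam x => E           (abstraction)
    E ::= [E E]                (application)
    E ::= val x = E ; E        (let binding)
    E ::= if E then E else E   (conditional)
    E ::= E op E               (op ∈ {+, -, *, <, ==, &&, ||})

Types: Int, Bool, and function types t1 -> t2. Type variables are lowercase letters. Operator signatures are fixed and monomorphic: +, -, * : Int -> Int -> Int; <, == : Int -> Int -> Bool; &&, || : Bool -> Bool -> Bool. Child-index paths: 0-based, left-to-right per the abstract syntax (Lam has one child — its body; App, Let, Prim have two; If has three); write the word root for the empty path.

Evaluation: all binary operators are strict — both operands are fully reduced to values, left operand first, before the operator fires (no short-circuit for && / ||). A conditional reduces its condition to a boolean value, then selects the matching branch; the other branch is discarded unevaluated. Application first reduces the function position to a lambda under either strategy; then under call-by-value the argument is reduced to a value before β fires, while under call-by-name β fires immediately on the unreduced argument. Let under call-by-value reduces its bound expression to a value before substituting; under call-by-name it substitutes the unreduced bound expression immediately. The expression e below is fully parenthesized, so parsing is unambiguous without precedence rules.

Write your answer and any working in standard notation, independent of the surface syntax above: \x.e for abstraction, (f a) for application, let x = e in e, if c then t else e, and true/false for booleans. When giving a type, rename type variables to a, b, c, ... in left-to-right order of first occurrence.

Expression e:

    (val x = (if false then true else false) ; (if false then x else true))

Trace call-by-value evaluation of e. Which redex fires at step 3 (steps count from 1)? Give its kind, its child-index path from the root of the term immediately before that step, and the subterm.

Answer: if at root : (if false then false else true)

Derivation:
step 0: (let x = (if false then true else false) in (if false then x else true))
step 1: [if@0] (let x = false in (if false then x else true))
step 2: [let@root] (if false then false else true)
step 3: [if@root] true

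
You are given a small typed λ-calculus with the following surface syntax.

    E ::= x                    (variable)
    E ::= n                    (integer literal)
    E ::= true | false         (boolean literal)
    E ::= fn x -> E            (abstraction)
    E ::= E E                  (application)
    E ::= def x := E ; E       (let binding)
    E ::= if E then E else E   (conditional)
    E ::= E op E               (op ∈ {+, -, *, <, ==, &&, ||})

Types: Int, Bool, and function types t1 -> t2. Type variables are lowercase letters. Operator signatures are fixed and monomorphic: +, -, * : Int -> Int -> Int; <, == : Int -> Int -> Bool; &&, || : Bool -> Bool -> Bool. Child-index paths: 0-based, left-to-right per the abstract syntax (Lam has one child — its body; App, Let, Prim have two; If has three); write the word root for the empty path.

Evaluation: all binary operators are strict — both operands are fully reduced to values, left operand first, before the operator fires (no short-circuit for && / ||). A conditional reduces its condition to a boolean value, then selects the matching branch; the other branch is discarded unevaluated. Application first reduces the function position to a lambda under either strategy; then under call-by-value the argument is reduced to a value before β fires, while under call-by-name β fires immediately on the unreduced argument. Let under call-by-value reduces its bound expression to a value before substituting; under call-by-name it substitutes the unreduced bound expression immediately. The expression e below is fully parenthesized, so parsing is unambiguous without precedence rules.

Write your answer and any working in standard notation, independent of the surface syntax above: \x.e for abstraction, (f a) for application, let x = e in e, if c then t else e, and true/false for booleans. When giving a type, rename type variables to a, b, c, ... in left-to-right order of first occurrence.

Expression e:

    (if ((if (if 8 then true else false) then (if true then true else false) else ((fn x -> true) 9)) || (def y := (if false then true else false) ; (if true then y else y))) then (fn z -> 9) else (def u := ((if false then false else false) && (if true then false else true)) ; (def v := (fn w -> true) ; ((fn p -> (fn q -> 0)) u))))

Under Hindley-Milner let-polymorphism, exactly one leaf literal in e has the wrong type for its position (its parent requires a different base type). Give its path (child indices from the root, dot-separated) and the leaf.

Answer: 0.0.0.0 : 8

Trace:
  unify Int ~ Bool
  FAIL: mismatch Int ~ Bool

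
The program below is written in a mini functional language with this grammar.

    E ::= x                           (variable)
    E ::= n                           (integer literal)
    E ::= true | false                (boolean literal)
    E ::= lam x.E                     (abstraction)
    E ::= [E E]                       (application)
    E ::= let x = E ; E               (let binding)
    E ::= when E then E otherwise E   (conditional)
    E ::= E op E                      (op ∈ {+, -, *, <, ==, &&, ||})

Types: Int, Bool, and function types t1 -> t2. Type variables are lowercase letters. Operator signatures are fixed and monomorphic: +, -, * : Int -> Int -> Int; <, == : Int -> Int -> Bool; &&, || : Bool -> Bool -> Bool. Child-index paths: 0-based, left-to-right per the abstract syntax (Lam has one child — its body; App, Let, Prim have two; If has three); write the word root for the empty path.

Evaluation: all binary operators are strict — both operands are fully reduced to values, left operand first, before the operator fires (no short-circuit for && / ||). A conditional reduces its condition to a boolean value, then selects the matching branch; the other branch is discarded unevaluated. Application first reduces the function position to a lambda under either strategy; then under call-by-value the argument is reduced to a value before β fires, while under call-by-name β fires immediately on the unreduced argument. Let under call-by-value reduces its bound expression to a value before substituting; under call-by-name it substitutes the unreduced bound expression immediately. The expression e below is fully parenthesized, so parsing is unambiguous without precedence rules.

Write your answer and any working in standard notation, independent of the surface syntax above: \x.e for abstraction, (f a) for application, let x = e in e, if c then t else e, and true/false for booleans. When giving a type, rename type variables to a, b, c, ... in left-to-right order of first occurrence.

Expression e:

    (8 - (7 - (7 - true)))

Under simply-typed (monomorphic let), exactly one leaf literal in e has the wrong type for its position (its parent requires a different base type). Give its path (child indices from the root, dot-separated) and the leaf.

Answer: 1.1.1 : true

Trace:
  unify Int ~ Int
  unify Int ~ Int
  unify Int ~ Int
  unify Bool ~ Int
  FAIL: mismatch Bool ~ Int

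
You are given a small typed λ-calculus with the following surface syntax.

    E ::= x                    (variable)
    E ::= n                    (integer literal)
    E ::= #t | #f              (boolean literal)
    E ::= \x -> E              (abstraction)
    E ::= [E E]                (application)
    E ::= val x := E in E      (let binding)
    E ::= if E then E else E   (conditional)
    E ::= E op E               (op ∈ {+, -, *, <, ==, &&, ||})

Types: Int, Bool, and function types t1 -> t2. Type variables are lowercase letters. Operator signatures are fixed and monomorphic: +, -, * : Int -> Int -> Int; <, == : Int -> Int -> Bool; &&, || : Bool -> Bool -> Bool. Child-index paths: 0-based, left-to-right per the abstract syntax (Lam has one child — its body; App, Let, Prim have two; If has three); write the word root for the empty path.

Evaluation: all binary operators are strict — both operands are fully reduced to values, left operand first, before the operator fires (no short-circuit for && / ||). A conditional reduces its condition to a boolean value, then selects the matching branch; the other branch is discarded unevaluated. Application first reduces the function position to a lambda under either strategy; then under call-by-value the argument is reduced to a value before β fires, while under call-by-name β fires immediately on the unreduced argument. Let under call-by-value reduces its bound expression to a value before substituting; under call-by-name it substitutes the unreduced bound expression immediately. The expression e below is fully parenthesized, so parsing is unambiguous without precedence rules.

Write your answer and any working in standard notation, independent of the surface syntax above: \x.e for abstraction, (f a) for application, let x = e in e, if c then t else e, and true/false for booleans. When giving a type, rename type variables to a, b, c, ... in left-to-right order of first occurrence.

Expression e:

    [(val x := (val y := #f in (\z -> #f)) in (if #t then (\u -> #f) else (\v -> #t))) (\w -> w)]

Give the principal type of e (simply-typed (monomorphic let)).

Derivation:
let y : Bool
\z._ : a -> Bool
let x : a -> Bool
  unify Bool ~ Bool
\u._ : b -> Bool
\v._ : c -> Bool
  unify b -> Bool ~ c -> Bool
  unify b ~ c
  unify Bool ~ Bool
w : d
\w._ : d -> d
  unify c -> Bool ~ (d -> d) -> e
  unify c ~ d -> d
  unify Bool ~ e
_ _ : Bool

Answer: Bool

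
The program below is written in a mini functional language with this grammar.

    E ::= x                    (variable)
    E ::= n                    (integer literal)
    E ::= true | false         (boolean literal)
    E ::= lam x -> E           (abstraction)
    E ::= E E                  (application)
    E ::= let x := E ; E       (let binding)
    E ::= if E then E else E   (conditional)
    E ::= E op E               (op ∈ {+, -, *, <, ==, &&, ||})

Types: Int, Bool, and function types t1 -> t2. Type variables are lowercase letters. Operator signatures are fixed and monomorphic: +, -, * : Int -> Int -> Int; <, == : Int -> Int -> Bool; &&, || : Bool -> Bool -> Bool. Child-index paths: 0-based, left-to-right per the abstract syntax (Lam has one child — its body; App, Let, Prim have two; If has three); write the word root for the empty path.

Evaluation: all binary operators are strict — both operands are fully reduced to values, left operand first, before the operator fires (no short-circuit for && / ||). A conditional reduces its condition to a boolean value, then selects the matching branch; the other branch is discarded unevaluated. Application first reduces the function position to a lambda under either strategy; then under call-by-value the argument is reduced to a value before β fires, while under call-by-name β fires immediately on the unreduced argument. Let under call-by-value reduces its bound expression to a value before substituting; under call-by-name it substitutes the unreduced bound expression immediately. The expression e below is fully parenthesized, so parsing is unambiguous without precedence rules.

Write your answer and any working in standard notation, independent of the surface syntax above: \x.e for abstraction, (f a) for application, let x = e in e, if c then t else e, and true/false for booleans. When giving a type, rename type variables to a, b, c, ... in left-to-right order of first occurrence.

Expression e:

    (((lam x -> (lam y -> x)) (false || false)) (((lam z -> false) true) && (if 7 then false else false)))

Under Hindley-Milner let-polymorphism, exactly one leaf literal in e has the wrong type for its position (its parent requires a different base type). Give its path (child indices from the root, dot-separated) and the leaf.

Answer: 1.1.0 : 7

Derivation:
x : a
\y._ : b -> a
\x._ : a -> b -> a
  unify Bool ~ Bool
  unify Bool ~ Bool
  unify a -> b -> a ~ Bool -> c
  unify a ~ Bool
  unify b -> Bool ~ c
_ _ : b -> Bool
\z._ : d -> Bool
  unify d -> Bool ~ Bool -> e
  unify d ~ Bool
  unify Bool ~ e
_ _ : Bool
  unify Bool ~ Bool
  unify Int ~ Bool
  FAIL: mismatch Int ~ Bool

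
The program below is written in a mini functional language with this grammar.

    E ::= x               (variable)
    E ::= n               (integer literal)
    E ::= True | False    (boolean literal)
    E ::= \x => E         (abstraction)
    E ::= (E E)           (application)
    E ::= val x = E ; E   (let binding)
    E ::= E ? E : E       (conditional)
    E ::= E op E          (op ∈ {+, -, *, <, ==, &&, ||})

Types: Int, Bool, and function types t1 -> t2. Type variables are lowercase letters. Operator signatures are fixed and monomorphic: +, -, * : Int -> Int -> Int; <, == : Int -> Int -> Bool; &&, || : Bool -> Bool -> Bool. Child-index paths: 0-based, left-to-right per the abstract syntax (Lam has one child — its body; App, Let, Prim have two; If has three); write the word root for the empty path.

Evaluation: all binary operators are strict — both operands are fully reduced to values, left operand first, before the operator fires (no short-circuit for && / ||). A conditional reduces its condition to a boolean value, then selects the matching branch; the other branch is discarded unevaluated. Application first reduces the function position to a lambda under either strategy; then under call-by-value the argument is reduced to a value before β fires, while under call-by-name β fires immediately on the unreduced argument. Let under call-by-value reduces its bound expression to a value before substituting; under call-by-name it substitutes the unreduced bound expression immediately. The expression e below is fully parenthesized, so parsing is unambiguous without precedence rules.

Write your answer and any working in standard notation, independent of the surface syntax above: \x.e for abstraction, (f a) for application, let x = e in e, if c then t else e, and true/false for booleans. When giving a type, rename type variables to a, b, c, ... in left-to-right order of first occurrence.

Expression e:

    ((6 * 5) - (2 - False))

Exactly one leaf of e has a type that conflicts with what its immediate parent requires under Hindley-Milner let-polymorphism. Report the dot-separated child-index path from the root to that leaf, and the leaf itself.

Working:
  unify Int ~ Int
  unify Int ~ Int
  unify Int ~ Int
  unify Int ~ Int
  unify Bool ~ Int
  FAIL: mismatch Bool ~ Int

Answer: 1.1 : false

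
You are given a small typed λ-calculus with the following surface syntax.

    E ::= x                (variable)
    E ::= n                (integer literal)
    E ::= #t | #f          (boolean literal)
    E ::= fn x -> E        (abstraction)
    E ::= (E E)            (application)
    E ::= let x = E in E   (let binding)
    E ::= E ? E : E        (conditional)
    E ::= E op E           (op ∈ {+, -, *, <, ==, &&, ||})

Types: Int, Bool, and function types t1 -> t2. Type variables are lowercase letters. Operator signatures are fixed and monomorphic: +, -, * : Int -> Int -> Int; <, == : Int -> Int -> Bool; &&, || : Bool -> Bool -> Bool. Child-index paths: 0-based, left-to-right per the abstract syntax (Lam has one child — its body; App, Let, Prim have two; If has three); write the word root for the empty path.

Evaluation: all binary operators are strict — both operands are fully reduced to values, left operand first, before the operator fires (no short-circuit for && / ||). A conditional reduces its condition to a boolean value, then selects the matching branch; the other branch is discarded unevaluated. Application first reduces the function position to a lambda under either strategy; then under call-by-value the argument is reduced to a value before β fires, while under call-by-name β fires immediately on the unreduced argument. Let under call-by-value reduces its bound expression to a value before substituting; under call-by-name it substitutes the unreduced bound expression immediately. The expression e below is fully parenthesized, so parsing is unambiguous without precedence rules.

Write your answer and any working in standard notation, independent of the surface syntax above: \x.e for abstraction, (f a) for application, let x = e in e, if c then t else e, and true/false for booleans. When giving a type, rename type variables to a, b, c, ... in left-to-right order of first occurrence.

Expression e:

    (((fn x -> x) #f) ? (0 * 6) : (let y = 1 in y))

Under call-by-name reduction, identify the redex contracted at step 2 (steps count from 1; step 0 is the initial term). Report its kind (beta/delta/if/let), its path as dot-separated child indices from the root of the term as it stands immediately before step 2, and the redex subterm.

Answer: if at root : (if false then (0 * 6) else (let y = 1 in y))

Working:
step 0: (if ((\x.x) false) then (0 * 6) else (let y = 1 in y))
step 1: [beta@0] (if false then (0 * 6) else (let y = 1 in y))
step 2: [if@root] (let y = 1 in y)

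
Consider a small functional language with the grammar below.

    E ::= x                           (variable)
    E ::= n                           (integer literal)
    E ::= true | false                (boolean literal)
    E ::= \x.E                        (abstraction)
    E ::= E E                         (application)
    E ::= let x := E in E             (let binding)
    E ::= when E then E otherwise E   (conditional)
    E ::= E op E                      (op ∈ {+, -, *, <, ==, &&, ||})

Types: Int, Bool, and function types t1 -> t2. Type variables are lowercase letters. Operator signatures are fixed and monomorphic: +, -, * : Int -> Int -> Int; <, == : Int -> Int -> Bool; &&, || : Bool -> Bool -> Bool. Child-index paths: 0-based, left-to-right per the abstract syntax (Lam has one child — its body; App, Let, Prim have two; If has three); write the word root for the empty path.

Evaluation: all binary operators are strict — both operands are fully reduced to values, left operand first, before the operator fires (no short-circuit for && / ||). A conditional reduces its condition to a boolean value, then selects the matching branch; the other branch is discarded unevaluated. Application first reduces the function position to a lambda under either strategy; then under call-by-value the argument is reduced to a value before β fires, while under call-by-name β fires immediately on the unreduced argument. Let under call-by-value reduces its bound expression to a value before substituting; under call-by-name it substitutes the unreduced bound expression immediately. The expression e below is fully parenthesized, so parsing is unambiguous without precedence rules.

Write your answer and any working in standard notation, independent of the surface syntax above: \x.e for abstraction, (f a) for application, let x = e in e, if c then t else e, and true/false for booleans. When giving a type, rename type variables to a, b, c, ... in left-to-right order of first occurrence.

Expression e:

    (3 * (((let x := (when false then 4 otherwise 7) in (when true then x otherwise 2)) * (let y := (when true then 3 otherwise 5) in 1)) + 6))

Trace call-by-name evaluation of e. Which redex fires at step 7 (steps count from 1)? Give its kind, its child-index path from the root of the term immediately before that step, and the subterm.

Answer: delta at root : (3 * 13)

Derivation:
step 0: (3 * (((let x = (if false then 4 else 7) in (if true then x else 2)) * (let y = (if true then 3 else 5) in 1)) + 6))
step 1: [let@1.0.0] (3 * (((if true then (if false then 4 else 7) else 2) * (let y = (if true then 3 else 5) in 1)) + 6))
step 2: [if@1.0.0] (3 * (((if false then 4 else 7) * (let y = (if true then 3 else 5) in 1)) + 6))
step 3: [if@1.0.0] (3 * ((7 * (let y = (if true then 3 else 5) in 1)) + 6))
step 4: [let@1.0.1] (3 * ((7 * 1) + 6))
step 5: [delta@1.0] (3 * (7 + 6))
step 6: [delta@1] (3 * 13)
step 7: [delta@root] 39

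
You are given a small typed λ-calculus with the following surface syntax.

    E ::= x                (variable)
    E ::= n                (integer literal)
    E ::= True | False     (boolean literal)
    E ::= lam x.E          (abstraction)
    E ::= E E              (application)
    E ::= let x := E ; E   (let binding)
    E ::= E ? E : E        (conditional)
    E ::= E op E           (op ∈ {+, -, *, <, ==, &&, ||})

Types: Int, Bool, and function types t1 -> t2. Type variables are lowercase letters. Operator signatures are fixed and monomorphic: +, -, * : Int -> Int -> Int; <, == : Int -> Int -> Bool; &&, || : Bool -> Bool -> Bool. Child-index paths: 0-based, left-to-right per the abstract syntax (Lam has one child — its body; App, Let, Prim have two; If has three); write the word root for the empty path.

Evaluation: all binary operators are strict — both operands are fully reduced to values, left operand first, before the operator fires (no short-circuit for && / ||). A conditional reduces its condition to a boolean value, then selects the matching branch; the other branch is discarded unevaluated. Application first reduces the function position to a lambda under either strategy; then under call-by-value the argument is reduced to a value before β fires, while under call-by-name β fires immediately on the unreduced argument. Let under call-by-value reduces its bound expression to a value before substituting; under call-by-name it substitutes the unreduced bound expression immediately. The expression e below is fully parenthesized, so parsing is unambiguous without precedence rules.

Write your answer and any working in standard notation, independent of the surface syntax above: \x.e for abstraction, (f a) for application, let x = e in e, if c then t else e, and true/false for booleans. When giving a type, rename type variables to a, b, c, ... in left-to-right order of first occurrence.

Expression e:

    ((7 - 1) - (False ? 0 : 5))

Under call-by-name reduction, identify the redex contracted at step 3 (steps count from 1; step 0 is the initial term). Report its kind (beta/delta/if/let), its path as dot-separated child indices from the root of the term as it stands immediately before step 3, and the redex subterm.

Answer: delta at root : (6 - 5)

Trace:
step 0: ((7 - 1) - (if false then 0 else 5))
step 1: [delta@0] (6 - (if false then 0 else 5))
step 2: [if@1] (6 - 5)
step 3: [delta@root] 1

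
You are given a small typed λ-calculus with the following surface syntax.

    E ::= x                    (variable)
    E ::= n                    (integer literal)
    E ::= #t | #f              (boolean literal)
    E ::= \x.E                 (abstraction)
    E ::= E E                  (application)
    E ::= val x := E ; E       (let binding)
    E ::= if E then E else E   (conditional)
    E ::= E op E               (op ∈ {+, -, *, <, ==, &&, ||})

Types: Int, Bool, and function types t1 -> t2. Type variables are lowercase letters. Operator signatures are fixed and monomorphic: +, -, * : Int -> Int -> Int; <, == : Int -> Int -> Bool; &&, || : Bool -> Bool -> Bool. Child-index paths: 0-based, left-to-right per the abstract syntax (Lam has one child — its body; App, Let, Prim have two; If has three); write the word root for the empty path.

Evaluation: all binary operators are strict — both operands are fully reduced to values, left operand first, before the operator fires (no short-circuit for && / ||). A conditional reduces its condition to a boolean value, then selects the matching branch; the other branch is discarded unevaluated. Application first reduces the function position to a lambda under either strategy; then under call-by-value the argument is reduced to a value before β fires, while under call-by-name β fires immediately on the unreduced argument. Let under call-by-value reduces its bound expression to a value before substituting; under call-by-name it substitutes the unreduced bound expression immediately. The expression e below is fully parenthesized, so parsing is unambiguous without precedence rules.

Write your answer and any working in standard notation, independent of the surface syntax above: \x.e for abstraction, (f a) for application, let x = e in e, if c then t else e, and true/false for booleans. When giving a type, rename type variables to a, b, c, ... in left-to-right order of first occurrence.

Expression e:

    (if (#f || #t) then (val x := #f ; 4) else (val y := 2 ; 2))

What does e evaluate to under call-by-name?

Working:
step 0: (if (false || true) then (let x = false in 4) else (let y = 2 in 2))
step 1: [delta@0] (if true then (let x = false in 4) else (let y = 2 in 2))
step 2: [if@root] (let x = false in 4)
step 3: [let@root] 4

Answer: 4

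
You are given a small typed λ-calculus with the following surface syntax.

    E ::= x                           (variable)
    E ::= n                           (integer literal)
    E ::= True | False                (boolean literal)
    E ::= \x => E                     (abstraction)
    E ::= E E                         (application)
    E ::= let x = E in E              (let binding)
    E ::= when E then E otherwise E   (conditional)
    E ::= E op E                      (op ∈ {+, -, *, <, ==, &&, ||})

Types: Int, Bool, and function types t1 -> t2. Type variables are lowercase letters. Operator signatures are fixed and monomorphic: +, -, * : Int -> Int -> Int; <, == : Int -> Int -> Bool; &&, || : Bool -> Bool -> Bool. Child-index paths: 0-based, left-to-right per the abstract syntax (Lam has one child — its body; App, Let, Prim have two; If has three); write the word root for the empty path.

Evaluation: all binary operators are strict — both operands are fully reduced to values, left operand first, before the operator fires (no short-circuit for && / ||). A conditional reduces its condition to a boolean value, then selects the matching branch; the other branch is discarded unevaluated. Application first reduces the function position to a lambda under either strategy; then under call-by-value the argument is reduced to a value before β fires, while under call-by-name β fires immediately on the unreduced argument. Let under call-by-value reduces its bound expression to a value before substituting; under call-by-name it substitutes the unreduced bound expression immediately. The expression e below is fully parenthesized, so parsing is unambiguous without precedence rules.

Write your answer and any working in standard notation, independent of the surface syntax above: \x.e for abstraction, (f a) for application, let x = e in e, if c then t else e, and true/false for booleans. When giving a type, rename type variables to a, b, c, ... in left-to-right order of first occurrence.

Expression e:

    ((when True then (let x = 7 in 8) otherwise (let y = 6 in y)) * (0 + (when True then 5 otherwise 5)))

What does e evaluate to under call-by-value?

Answer: 40

Working:
step 0: ((if true then (let x = 7 in 8) else (let y = 6 in y)) * (0 + (if true then 5 else 5)))
step 1: [if@0] ((let x = 7 in 8) * (0 + (if true then 5 else 5)))
step 2: [let@0] (8 * (0 + (if true then 5 else 5)))
step 3: [if@1.1] (8 * (0 + 5))
step 4: [delta@1] (8 * 5)
step 5: [delta@root] 40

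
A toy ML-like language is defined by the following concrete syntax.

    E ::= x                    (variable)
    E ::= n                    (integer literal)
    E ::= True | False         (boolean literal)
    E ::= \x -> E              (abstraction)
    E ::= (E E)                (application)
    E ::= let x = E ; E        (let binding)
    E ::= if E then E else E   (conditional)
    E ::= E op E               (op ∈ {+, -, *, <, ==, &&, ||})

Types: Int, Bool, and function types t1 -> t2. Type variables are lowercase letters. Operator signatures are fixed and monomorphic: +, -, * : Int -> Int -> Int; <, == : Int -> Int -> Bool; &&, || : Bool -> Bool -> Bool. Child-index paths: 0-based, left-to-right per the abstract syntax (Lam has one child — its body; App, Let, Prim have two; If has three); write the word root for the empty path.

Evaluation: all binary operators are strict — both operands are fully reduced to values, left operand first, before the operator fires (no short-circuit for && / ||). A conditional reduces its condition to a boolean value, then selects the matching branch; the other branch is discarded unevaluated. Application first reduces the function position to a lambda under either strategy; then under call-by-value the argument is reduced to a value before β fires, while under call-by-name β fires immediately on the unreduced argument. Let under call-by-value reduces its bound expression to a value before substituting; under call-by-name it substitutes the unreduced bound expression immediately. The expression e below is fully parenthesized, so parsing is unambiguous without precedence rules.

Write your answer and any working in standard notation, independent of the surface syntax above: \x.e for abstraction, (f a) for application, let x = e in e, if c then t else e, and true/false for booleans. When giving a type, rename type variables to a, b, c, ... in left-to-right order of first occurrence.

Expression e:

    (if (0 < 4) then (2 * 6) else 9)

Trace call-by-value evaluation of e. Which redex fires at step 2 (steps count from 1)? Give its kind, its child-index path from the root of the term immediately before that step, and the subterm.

Derivation:
step 0: (if (0 < 4) then (2 * 6) else 9)
step 1: [delta@0] (if true then (2 * 6) else 9)
step 2: [if@root] (2 * 6)

Answer: if at root : (if true then (2 * 6) else 9)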